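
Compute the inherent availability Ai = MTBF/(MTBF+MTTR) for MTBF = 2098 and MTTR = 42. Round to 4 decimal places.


MTBF = 2098
MTTR = 42
MTBF + MTTR = 2140
Ai = 2098 / 2140
Ai = 0.9804

0.9804


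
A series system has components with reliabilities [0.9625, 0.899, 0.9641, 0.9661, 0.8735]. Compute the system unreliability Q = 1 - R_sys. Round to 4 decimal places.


Components: [0.9625, 0.899, 0.9641, 0.9661, 0.8735]
After component 1: product = 0.9625
After component 2: product = 0.8653
After component 3: product = 0.8342
After component 4: product = 0.8059
After component 5: product = 0.704
R_sys = 0.704
Q = 1 - 0.704 = 0.296

0.296


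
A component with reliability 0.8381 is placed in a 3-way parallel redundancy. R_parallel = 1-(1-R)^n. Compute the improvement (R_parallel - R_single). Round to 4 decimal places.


R_single = 0.8381, n = 3
1 - R_single = 0.1619
(1 - R_single)^n = 0.1619^3 = 0.0042
R_parallel = 1 - 0.0042 = 0.9958
Improvement = 0.9958 - 0.8381
Improvement = 0.1577

0.1577


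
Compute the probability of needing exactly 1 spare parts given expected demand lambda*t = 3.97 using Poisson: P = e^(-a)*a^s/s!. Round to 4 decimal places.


a = 3.97, s = 1
e^(-a) = e^(-3.97) = 0.0189
a^s = 3.97^1 = 3.97
s! = 1
P = 0.0189 * 3.97 / 1
P = 0.0749

0.0749


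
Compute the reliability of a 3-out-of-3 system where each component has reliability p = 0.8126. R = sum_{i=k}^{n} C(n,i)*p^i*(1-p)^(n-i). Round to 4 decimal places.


k = 3, n = 3, p = 0.8126
i=3: C(3,3)=1 * 0.8126^3 * 0.1874^0 = 0.5366
R = sum of terms = 0.5366

0.5366


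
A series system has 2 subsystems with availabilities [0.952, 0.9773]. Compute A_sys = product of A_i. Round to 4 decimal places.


Subsystems: [0.952, 0.9773]
After subsystem 1 (A=0.952): product = 0.952
After subsystem 2 (A=0.9773): product = 0.9304
A_sys = 0.9304

0.9304


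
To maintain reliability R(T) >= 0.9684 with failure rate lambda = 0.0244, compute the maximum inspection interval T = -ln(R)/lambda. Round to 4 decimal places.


R_target = 0.9684
lambda = 0.0244
-ln(0.9684) = 0.0321
T = 0.0321 / 0.0244
T = 1.316

1.316


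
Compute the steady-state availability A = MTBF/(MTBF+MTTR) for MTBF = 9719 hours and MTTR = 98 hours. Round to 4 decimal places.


MTBF = 9719
MTTR = 98
MTBF + MTTR = 9817
A = 9719 / 9817
A = 0.99

0.99


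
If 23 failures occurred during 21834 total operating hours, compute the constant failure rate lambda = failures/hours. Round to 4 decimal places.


failures = 23
total_hours = 21834
lambda = 23 / 21834
lambda = 0.0011

0.0011


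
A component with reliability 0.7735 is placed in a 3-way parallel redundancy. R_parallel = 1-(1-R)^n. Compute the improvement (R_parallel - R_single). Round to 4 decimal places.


R_single = 0.7735, n = 3
1 - R_single = 0.2265
(1 - R_single)^n = 0.2265^3 = 0.0116
R_parallel = 1 - 0.0116 = 0.9884
Improvement = 0.9884 - 0.7735
Improvement = 0.2149

0.2149


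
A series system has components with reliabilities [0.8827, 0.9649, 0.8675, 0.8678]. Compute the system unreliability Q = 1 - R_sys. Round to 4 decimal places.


Components: [0.8827, 0.9649, 0.8675, 0.8678]
After component 1: product = 0.8827
After component 2: product = 0.8517
After component 3: product = 0.7389
After component 4: product = 0.6412
R_sys = 0.6412
Q = 1 - 0.6412 = 0.3588

0.3588


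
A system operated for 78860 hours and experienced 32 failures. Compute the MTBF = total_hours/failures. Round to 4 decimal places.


total_hours = 78860
failures = 32
MTBF = 78860 / 32
MTBF = 2464.375

2464.375


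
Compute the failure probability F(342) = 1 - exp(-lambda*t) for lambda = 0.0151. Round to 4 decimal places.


lambda = 0.0151, t = 342
lambda * t = 5.1642
exp(-5.1642) = 0.0057
F(t) = 1 - 0.0057
F(t) = 0.9943

0.9943


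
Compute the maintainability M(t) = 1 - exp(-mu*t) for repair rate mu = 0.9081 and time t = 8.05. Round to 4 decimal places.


mu = 0.9081, t = 8.05
mu * t = 0.9081 * 8.05 = 7.3102
exp(-7.3102) = 0.0007
M(t) = 1 - 0.0007
M(t) = 0.9993

0.9993


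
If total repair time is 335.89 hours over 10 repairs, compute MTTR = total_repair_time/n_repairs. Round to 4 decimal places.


total_repair_time = 335.89
n_repairs = 10
MTTR = 335.89 / 10
MTTR = 33.589

33.589


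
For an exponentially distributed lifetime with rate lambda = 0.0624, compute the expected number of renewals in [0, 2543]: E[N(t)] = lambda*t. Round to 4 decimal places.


lambda = 0.0624
t = 2543
E[N(t)] = lambda * t
E[N(t)] = 0.0624 * 2543
E[N(t)] = 158.6832

158.6832


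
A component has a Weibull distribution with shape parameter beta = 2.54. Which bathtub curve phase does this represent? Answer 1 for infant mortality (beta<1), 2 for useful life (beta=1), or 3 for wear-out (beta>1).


beta = 2.54
Compare beta to 1:
beta < 1 => infant mortality (phase 1)
beta = 1 => useful life (phase 2)
beta > 1 => wear-out (phase 3)
Since beta = 2.54, this is wear-out (increasing failure rate)
Phase = 3

3


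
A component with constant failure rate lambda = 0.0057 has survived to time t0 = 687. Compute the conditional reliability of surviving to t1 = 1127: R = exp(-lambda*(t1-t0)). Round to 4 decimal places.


lambda = 0.0057
t0 = 687, t1 = 1127
t1 - t0 = 440
lambda * (t1-t0) = 0.0057 * 440 = 2.508
R = exp(-2.508)
R = 0.0814

0.0814


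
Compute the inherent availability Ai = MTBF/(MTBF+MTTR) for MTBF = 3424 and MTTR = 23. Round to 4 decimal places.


MTBF = 3424
MTTR = 23
MTBF + MTTR = 3447
Ai = 3424 / 3447
Ai = 0.9933

0.9933


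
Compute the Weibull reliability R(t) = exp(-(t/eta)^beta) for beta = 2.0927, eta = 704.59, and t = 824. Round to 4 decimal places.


beta = 2.0927, eta = 704.59, t = 824
t/eta = 824 / 704.59 = 1.1695
(t/eta)^beta = 1.1695^2.0927 = 1.3877
R(t) = exp(-1.3877)
R(t) = 0.2497

0.2497


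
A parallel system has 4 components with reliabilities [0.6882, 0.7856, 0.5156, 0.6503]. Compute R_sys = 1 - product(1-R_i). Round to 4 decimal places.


Components: [0.6882, 0.7856, 0.5156, 0.6503]
(1 - 0.6882) = 0.3118, running product = 0.3118
(1 - 0.7856) = 0.2144, running product = 0.0668
(1 - 0.5156) = 0.4844, running product = 0.0324
(1 - 0.6503) = 0.3497, running product = 0.0113
Product of (1-R_i) = 0.0113
R_sys = 1 - 0.0113 = 0.9887

0.9887


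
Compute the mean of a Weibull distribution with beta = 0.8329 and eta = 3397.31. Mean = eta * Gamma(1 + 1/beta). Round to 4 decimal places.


beta = 0.8329, eta = 3397.31
1/beta = 1.2006
1 + 1/beta = 2.2006
Gamma(2.2006) = 1.1022
Mean = 3397.31 * 1.1022
Mean = 3744.4372

3744.4372


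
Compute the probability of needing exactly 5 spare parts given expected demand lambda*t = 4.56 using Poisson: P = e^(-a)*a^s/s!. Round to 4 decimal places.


a = 4.56, s = 5
e^(-a) = e^(-4.56) = 0.0105
a^s = 4.56^5 = 1971.6245
s! = 120
P = 0.0105 * 1971.6245 / 120
P = 0.1719

0.1719


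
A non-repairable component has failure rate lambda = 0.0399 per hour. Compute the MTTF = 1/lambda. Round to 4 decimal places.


lambda = 0.0399
MTTF = 1 / 0.0399
MTTF = 25.0627

25.0627


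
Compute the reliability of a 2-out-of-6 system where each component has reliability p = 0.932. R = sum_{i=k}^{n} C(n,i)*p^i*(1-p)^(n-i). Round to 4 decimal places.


k = 2, n = 6, p = 0.932
i=2: C(6,2)=15 * 0.932^2 * 0.068^4 = 0.0003
i=3: C(6,3)=20 * 0.932^3 * 0.068^3 = 0.0051
i=4: C(6,4)=15 * 0.932^4 * 0.068^2 = 0.0523
i=5: C(6,5)=6 * 0.932^5 * 0.068^1 = 0.2869
i=6: C(6,6)=1 * 0.932^6 * 0.068^0 = 0.6554
R = sum of terms = 1.0

1.0


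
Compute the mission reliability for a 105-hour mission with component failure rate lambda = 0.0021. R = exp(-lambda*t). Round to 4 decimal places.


lambda = 0.0021
mission_time = 105
lambda * t = 0.0021 * 105 = 0.2205
R = exp(-0.2205)
R = 0.8021

0.8021


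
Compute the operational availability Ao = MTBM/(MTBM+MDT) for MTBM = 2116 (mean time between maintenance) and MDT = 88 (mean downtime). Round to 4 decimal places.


MTBM = 2116
MDT = 88
MTBM + MDT = 2204
Ao = 2116 / 2204
Ao = 0.9601

0.9601


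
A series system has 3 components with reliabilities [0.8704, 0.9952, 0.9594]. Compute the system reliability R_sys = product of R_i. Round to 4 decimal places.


Components: [0.8704, 0.9952, 0.9594]
After component 1 (R=0.8704): product = 0.8704
After component 2 (R=0.9952): product = 0.8662
After component 3 (R=0.9594): product = 0.8311
R_sys = 0.8311

0.8311


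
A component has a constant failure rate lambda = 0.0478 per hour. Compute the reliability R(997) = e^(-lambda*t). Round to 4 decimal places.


lambda = 0.0478
t = 997
lambda * t = 47.6566
R(t) = e^(-47.6566)
R(t) = 0.0

0.0


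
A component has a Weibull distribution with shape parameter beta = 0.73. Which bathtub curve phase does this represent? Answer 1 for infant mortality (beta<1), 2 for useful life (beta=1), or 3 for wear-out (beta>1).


beta = 0.73
Compare beta to 1:
beta < 1 => infant mortality (phase 1)
beta = 1 => useful life (phase 2)
beta > 1 => wear-out (phase 3)
Since beta = 0.73, this is infant mortality (decreasing failure rate)
Phase = 1

1


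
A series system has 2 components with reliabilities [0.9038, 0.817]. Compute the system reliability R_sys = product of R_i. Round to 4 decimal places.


Components: [0.9038, 0.817]
After component 1 (R=0.9038): product = 0.9038
After component 2 (R=0.817): product = 0.7384
R_sys = 0.7384

0.7384


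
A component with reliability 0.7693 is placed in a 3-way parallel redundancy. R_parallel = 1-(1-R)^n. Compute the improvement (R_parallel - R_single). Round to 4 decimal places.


R_single = 0.7693, n = 3
1 - R_single = 0.2307
(1 - R_single)^n = 0.2307^3 = 0.0123
R_parallel = 1 - 0.0123 = 0.9877
Improvement = 0.9877 - 0.7693
Improvement = 0.2184

0.2184


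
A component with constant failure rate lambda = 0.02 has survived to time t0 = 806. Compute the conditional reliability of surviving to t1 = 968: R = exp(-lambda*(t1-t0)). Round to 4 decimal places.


lambda = 0.02
t0 = 806, t1 = 968
t1 - t0 = 162
lambda * (t1-t0) = 0.02 * 162 = 3.24
R = exp(-3.24)
R = 0.0392

0.0392


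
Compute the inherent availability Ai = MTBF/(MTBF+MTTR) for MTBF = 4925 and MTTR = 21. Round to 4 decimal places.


MTBF = 4925
MTTR = 21
MTBF + MTTR = 4946
Ai = 4925 / 4946
Ai = 0.9958

0.9958


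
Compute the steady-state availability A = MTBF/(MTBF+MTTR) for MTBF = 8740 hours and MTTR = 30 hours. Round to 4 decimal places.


MTBF = 8740
MTTR = 30
MTBF + MTTR = 8770
A = 8740 / 8770
A = 0.9966

0.9966


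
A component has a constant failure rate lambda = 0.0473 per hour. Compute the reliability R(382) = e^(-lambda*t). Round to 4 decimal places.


lambda = 0.0473
t = 382
lambda * t = 18.0686
R(t) = e^(-18.0686)
R(t) = 0.0

0.0


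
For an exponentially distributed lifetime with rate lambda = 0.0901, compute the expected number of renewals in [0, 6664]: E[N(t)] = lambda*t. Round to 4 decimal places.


lambda = 0.0901
t = 6664
E[N(t)] = lambda * t
E[N(t)] = 0.0901 * 6664
E[N(t)] = 600.4264

600.4264


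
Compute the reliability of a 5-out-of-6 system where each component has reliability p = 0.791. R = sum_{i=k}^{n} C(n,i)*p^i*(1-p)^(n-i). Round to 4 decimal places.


k = 5, n = 6, p = 0.791
i=5: C(6,5)=6 * 0.791^5 * 0.209^1 = 0.3883
i=6: C(6,6)=1 * 0.791^6 * 0.209^0 = 0.2449
R = sum of terms = 0.6333

0.6333


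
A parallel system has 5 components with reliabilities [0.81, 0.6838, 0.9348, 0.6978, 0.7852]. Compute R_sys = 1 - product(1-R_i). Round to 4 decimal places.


Components: [0.81, 0.6838, 0.9348, 0.6978, 0.7852]
(1 - 0.81) = 0.19, running product = 0.19
(1 - 0.6838) = 0.3162, running product = 0.0601
(1 - 0.9348) = 0.0652, running product = 0.0039
(1 - 0.6978) = 0.3022, running product = 0.0012
(1 - 0.7852) = 0.2148, running product = 0.0003
Product of (1-R_i) = 0.0003
R_sys = 1 - 0.0003 = 0.9997

0.9997


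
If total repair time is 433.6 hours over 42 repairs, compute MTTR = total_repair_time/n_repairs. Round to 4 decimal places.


total_repair_time = 433.6
n_repairs = 42
MTTR = 433.6 / 42
MTTR = 10.3238

10.3238


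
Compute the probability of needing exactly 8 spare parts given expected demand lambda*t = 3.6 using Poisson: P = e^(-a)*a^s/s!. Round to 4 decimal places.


a = 3.6, s = 8
e^(-a) = e^(-3.6) = 0.0273
a^s = 3.6^8 = 28211.0991
s! = 40320
P = 0.0273 * 28211.0991 / 40320
P = 0.0191

0.0191


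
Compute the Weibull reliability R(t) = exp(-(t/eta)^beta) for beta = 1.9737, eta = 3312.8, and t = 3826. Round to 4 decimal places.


beta = 1.9737, eta = 3312.8, t = 3826
t/eta = 3826 / 3312.8 = 1.1549
(t/eta)^beta = 1.1549^1.9737 = 1.3288
R(t) = exp(-1.3288)
R(t) = 0.2648

0.2648


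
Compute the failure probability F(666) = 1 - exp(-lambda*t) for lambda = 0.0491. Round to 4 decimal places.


lambda = 0.0491, t = 666
lambda * t = 32.7006
exp(-32.7006) = 0.0
F(t) = 1 - 0.0
F(t) = 1.0

1.0


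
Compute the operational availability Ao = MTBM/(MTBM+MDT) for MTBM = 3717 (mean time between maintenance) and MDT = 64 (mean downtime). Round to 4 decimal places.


MTBM = 3717
MDT = 64
MTBM + MDT = 3781
Ao = 3717 / 3781
Ao = 0.9831

0.9831


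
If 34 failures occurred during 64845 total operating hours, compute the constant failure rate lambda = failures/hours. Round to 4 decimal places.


failures = 34
total_hours = 64845
lambda = 34 / 64845
lambda = 0.0005

0.0005


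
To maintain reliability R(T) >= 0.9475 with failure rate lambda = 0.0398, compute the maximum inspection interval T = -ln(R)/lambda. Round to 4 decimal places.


R_target = 0.9475
lambda = 0.0398
-ln(0.9475) = 0.0539
T = 0.0539 / 0.0398
T = 1.355

1.355


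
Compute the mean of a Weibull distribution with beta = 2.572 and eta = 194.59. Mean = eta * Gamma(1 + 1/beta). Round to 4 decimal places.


beta = 2.572, eta = 194.59
1/beta = 0.3888
1 + 1/beta = 1.3888
Gamma(1.3888) = 0.8879
Mean = 194.59 * 0.8879
Mean = 172.7825

172.7825


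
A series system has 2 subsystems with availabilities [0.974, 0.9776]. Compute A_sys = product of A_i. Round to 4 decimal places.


Subsystems: [0.974, 0.9776]
After subsystem 1 (A=0.974): product = 0.974
After subsystem 2 (A=0.9776): product = 0.9522
A_sys = 0.9522

0.9522


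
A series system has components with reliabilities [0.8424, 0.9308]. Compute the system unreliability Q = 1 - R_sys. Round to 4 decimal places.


Components: [0.8424, 0.9308]
After component 1: product = 0.8424
After component 2: product = 0.7841
R_sys = 0.7841
Q = 1 - 0.7841 = 0.2159

0.2159


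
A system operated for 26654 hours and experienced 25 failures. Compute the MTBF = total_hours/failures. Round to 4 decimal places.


total_hours = 26654
failures = 25
MTBF = 26654 / 25
MTBF = 1066.16

1066.16


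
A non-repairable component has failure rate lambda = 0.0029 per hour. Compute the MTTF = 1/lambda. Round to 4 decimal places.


lambda = 0.0029
MTTF = 1 / 0.0029
MTTF = 344.8276

344.8276


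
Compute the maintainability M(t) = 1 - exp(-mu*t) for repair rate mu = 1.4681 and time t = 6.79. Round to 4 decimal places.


mu = 1.4681, t = 6.79
mu * t = 1.4681 * 6.79 = 9.9684
exp(-9.9684) = 0.0
M(t) = 1 - 0.0
M(t) = 1.0

1.0


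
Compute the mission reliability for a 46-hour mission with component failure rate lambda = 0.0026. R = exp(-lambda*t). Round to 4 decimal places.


lambda = 0.0026
mission_time = 46
lambda * t = 0.0026 * 46 = 0.1196
R = exp(-0.1196)
R = 0.8873

0.8873


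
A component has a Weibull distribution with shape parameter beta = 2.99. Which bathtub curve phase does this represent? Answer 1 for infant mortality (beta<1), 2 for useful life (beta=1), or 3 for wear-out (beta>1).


beta = 2.99
Compare beta to 1:
beta < 1 => infant mortality (phase 1)
beta = 1 => useful life (phase 2)
beta > 1 => wear-out (phase 3)
Since beta = 2.99, this is wear-out (increasing failure rate)
Phase = 3

3


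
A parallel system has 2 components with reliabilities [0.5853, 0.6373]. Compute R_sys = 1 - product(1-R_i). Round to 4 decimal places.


Components: [0.5853, 0.6373]
(1 - 0.5853) = 0.4147, running product = 0.4147
(1 - 0.6373) = 0.3627, running product = 0.1504
Product of (1-R_i) = 0.1504
R_sys = 1 - 0.1504 = 0.8496

0.8496


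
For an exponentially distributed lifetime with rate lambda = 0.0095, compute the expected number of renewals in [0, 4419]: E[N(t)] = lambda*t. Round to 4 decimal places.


lambda = 0.0095
t = 4419
E[N(t)] = lambda * t
E[N(t)] = 0.0095 * 4419
E[N(t)] = 41.9805

41.9805


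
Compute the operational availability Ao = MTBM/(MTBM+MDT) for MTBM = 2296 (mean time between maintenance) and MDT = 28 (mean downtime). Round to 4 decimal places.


MTBM = 2296
MDT = 28
MTBM + MDT = 2324
Ao = 2296 / 2324
Ao = 0.988

0.988


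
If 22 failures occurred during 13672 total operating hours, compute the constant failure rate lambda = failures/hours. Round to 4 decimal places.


failures = 22
total_hours = 13672
lambda = 22 / 13672
lambda = 0.0016

0.0016


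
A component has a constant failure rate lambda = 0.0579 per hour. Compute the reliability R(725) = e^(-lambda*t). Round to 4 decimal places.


lambda = 0.0579
t = 725
lambda * t = 41.9775
R(t) = e^(-41.9775)
R(t) = 0.0

0.0


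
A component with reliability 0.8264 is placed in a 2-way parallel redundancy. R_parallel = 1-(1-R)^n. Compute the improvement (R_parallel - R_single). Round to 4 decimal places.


R_single = 0.8264, n = 2
1 - R_single = 0.1736
(1 - R_single)^n = 0.1736^2 = 0.0301
R_parallel = 1 - 0.0301 = 0.9699
Improvement = 0.9699 - 0.8264
Improvement = 0.1435

0.1435


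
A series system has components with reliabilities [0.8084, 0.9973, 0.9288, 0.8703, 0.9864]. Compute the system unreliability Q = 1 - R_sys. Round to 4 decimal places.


Components: [0.8084, 0.9973, 0.9288, 0.8703, 0.9864]
After component 1: product = 0.8084
After component 2: product = 0.8062
After component 3: product = 0.7488
After component 4: product = 0.6517
After component 5: product = 0.6428
R_sys = 0.6428
Q = 1 - 0.6428 = 0.3572

0.3572


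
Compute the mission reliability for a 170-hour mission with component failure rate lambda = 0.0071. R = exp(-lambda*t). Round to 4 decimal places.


lambda = 0.0071
mission_time = 170
lambda * t = 0.0071 * 170 = 1.207
R = exp(-1.207)
R = 0.2991

0.2991


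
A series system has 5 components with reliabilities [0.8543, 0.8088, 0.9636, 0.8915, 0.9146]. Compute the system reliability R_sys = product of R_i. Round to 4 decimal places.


Components: [0.8543, 0.8088, 0.9636, 0.8915, 0.9146]
After component 1 (R=0.8543): product = 0.8543
After component 2 (R=0.8088): product = 0.691
After component 3 (R=0.9636): product = 0.6658
After component 4 (R=0.8915): product = 0.5936
After component 5 (R=0.9146): product = 0.5429
R_sys = 0.5429

0.5429


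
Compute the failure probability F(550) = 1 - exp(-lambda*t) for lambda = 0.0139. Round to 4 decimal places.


lambda = 0.0139, t = 550
lambda * t = 7.645
exp(-7.645) = 0.0005
F(t) = 1 - 0.0005
F(t) = 0.9995

0.9995


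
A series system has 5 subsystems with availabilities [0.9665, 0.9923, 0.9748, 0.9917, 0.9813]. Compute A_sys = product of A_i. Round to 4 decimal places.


Subsystems: [0.9665, 0.9923, 0.9748, 0.9917, 0.9813]
After subsystem 1 (A=0.9665): product = 0.9665
After subsystem 2 (A=0.9923): product = 0.9591
After subsystem 3 (A=0.9748): product = 0.9349
After subsystem 4 (A=0.9917): product = 0.9271
After subsystem 5 (A=0.9813): product = 0.9098
A_sys = 0.9098

0.9098


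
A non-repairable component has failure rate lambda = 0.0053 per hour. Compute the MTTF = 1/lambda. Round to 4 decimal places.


lambda = 0.0053
MTTF = 1 / 0.0053
MTTF = 188.6792

188.6792


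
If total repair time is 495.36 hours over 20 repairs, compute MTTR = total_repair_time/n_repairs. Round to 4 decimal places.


total_repair_time = 495.36
n_repairs = 20
MTTR = 495.36 / 20
MTTR = 24.768

24.768


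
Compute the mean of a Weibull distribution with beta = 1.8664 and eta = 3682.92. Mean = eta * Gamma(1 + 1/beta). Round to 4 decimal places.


beta = 1.8664, eta = 3682.92
1/beta = 0.5358
1 + 1/beta = 1.5358
Gamma(1.5358) = 0.8879
Mean = 3682.92 * 0.8879
Mean = 3270.1053

3270.1053


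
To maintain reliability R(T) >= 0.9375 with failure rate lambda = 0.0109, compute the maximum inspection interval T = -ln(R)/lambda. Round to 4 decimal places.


R_target = 0.9375
lambda = 0.0109
-ln(0.9375) = 0.0645
T = 0.0645 / 0.0109
T = 5.921

5.921


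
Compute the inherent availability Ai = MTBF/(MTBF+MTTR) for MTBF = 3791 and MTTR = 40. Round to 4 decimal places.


MTBF = 3791
MTTR = 40
MTBF + MTTR = 3831
Ai = 3791 / 3831
Ai = 0.9896

0.9896


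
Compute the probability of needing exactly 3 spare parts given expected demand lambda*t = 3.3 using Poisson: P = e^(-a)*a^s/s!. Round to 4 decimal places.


a = 3.3, s = 3
e^(-a) = e^(-3.3) = 0.0369
a^s = 3.3^3 = 35.937
s! = 6
P = 0.0369 * 35.937 / 6
P = 0.2209

0.2209


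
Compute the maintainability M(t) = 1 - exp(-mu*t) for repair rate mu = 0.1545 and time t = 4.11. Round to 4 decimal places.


mu = 0.1545, t = 4.11
mu * t = 0.1545 * 4.11 = 0.635
exp(-0.635) = 0.5299
M(t) = 1 - 0.5299
M(t) = 0.4701

0.4701


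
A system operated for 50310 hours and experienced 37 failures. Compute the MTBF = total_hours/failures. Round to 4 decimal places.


total_hours = 50310
failures = 37
MTBF = 50310 / 37
MTBF = 1359.7297

1359.7297


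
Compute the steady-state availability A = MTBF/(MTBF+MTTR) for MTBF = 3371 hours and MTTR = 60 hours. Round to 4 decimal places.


MTBF = 3371
MTTR = 60
MTBF + MTTR = 3431
A = 3371 / 3431
A = 0.9825

0.9825


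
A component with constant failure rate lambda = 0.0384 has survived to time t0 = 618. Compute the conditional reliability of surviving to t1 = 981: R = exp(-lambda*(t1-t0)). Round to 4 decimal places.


lambda = 0.0384
t0 = 618, t1 = 981
t1 - t0 = 363
lambda * (t1-t0) = 0.0384 * 363 = 13.9392
R = exp(-13.9392)
R = 0.0

0.0


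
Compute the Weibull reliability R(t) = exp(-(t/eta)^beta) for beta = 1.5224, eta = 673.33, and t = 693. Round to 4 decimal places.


beta = 1.5224, eta = 673.33, t = 693
t/eta = 693 / 673.33 = 1.0292
(t/eta)^beta = 1.0292^1.5224 = 1.0448
R(t) = exp(-1.0448)
R(t) = 0.3518

0.3518


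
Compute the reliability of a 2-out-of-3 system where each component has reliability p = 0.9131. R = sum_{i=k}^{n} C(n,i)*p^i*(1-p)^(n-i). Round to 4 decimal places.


k = 2, n = 3, p = 0.9131
i=2: C(3,2)=3 * 0.9131^2 * 0.0869^1 = 0.2174
i=3: C(3,3)=1 * 0.9131^3 * 0.0869^0 = 0.7613
R = sum of terms = 0.9787

0.9787


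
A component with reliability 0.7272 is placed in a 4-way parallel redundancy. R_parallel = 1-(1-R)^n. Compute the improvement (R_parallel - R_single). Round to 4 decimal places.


R_single = 0.7272, n = 4
1 - R_single = 0.2728
(1 - R_single)^n = 0.2728^4 = 0.0055
R_parallel = 1 - 0.0055 = 0.9945
Improvement = 0.9945 - 0.7272
Improvement = 0.2673

0.2673


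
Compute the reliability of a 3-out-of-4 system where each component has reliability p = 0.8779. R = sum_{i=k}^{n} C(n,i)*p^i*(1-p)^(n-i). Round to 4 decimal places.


k = 3, n = 4, p = 0.8779
i=3: C(4,3)=4 * 0.8779^3 * 0.1221^1 = 0.3305
i=4: C(4,4)=1 * 0.8779^4 * 0.1221^0 = 0.594
R = sum of terms = 0.9244

0.9244


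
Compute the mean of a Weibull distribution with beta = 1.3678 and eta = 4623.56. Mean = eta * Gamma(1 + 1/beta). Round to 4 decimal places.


beta = 1.3678, eta = 4623.56
1/beta = 0.7311
1 + 1/beta = 1.7311
Gamma(1.7311) = 0.9149
Mean = 4623.56 * 0.9149
Mean = 4230.093

4230.093


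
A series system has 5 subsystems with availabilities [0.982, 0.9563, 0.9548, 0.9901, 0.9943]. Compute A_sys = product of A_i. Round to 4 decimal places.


Subsystems: [0.982, 0.9563, 0.9548, 0.9901, 0.9943]
After subsystem 1 (A=0.982): product = 0.982
After subsystem 2 (A=0.9563): product = 0.9391
After subsystem 3 (A=0.9548): product = 0.8966
After subsystem 4 (A=0.9901): product = 0.8878
After subsystem 5 (A=0.9943): product = 0.8827
A_sys = 0.8827

0.8827


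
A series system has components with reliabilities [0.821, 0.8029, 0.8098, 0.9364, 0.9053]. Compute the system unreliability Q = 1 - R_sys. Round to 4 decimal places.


Components: [0.821, 0.8029, 0.8098, 0.9364, 0.9053]
After component 1: product = 0.821
After component 2: product = 0.6592
After component 3: product = 0.5338
After component 4: product = 0.4999
After component 5: product = 0.4525
R_sys = 0.4525
Q = 1 - 0.4525 = 0.5475

0.5475


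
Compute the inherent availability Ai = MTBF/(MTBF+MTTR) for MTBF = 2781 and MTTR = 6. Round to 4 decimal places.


MTBF = 2781
MTTR = 6
MTBF + MTTR = 2787
Ai = 2781 / 2787
Ai = 0.9978

0.9978


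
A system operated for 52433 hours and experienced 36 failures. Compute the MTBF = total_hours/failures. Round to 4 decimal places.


total_hours = 52433
failures = 36
MTBF = 52433 / 36
MTBF = 1456.4722

1456.4722


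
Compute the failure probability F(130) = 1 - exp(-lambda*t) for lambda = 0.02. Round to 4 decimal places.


lambda = 0.02, t = 130
lambda * t = 2.6
exp(-2.6) = 0.0743
F(t) = 1 - 0.0743
F(t) = 0.9257

0.9257


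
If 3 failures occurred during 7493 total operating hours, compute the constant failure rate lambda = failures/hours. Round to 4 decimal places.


failures = 3
total_hours = 7493
lambda = 3 / 7493
lambda = 0.0004

0.0004


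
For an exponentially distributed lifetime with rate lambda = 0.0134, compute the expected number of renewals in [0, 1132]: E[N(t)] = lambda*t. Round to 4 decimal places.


lambda = 0.0134
t = 1132
E[N(t)] = lambda * t
E[N(t)] = 0.0134 * 1132
E[N(t)] = 15.1688

15.1688


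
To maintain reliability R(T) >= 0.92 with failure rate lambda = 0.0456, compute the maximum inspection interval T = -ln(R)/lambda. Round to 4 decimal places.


R_target = 0.92
lambda = 0.0456
-ln(0.92) = 0.0834
T = 0.0834 / 0.0456
T = 1.8285

1.8285


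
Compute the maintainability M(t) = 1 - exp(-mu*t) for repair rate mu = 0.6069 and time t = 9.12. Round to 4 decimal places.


mu = 0.6069, t = 9.12
mu * t = 0.6069 * 9.12 = 5.5349
exp(-5.5349) = 0.0039
M(t) = 1 - 0.0039
M(t) = 0.9961

0.9961


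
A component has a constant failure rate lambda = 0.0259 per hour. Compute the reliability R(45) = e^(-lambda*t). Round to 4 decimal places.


lambda = 0.0259
t = 45
lambda * t = 1.1655
R(t) = e^(-1.1655)
R(t) = 0.3118

0.3118


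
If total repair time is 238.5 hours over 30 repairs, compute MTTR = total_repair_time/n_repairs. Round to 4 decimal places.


total_repair_time = 238.5
n_repairs = 30
MTTR = 238.5 / 30
MTTR = 7.95

7.95


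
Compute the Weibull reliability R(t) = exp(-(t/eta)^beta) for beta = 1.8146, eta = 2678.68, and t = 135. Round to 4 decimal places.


beta = 1.8146, eta = 2678.68, t = 135
t/eta = 135 / 2678.68 = 0.0504
(t/eta)^beta = 0.0504^1.8146 = 0.0044
R(t) = exp(-0.0044)
R(t) = 0.9956

0.9956


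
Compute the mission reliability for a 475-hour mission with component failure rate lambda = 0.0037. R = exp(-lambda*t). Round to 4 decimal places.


lambda = 0.0037
mission_time = 475
lambda * t = 0.0037 * 475 = 1.7575
R = exp(-1.7575)
R = 0.1725

0.1725


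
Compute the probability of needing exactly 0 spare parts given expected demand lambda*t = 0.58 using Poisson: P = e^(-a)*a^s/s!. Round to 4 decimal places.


a = 0.58, s = 0
e^(-a) = e^(-0.58) = 0.5599
a^s = 0.58^0 = 1.0
s! = 1
P = 0.5599 * 1.0 / 1
P = 0.5599

0.5599


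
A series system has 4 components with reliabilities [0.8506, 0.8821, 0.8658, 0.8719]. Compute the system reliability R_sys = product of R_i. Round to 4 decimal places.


Components: [0.8506, 0.8821, 0.8658, 0.8719]
After component 1 (R=0.8506): product = 0.8506
After component 2 (R=0.8821): product = 0.7503
After component 3 (R=0.8658): product = 0.6496
After component 4 (R=0.8719): product = 0.5664
R_sys = 0.5664

0.5664


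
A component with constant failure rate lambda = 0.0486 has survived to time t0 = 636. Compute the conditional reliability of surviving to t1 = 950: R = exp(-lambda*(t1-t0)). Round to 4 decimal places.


lambda = 0.0486
t0 = 636, t1 = 950
t1 - t0 = 314
lambda * (t1-t0) = 0.0486 * 314 = 15.2604
R = exp(-15.2604)
R = 0.0

0.0


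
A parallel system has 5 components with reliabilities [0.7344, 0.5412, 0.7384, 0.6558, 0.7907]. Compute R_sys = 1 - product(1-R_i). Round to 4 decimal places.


Components: [0.7344, 0.5412, 0.7384, 0.6558, 0.7907]
(1 - 0.7344) = 0.2656, running product = 0.2656
(1 - 0.5412) = 0.4588, running product = 0.1219
(1 - 0.7384) = 0.2616, running product = 0.0319
(1 - 0.6558) = 0.3442, running product = 0.011
(1 - 0.7907) = 0.2093, running product = 0.0023
Product of (1-R_i) = 0.0023
R_sys = 1 - 0.0023 = 0.9977

0.9977


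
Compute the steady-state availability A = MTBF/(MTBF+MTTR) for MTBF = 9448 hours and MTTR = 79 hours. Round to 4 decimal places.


MTBF = 9448
MTTR = 79
MTBF + MTTR = 9527
A = 9448 / 9527
A = 0.9917

0.9917


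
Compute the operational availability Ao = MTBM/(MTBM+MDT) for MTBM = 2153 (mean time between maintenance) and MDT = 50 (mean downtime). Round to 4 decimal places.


MTBM = 2153
MDT = 50
MTBM + MDT = 2203
Ao = 2153 / 2203
Ao = 0.9773

0.9773


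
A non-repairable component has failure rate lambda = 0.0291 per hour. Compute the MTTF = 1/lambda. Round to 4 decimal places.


lambda = 0.0291
MTTF = 1 / 0.0291
MTTF = 34.3643

34.3643


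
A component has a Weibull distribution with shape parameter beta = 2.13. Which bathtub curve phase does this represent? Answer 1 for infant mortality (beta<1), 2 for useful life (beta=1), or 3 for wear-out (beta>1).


beta = 2.13
Compare beta to 1:
beta < 1 => infant mortality (phase 1)
beta = 1 => useful life (phase 2)
beta > 1 => wear-out (phase 3)
Since beta = 2.13, this is wear-out (increasing failure rate)
Phase = 3

3


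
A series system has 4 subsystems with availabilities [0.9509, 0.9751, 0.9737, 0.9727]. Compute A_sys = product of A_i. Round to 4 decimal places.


Subsystems: [0.9509, 0.9751, 0.9737, 0.9727]
After subsystem 1 (A=0.9509): product = 0.9509
After subsystem 2 (A=0.9751): product = 0.9272
After subsystem 3 (A=0.9737): product = 0.9028
After subsystem 4 (A=0.9727): product = 0.8782
A_sys = 0.8782

0.8782


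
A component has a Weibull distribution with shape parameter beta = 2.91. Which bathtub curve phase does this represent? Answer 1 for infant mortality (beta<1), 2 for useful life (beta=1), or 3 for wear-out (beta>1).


beta = 2.91
Compare beta to 1:
beta < 1 => infant mortality (phase 1)
beta = 1 => useful life (phase 2)
beta > 1 => wear-out (phase 3)
Since beta = 2.91, this is wear-out (increasing failure rate)
Phase = 3

3


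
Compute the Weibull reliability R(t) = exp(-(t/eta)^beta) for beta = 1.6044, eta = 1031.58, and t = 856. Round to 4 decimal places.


beta = 1.6044, eta = 1031.58, t = 856
t/eta = 856 / 1031.58 = 0.8298
(t/eta)^beta = 0.8298^1.6044 = 0.7413
R(t) = exp(-0.7413)
R(t) = 0.4765

0.4765


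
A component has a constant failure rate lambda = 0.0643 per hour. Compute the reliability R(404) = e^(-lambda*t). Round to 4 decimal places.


lambda = 0.0643
t = 404
lambda * t = 25.9772
R(t) = e^(-25.9772)
R(t) = 0.0

0.0


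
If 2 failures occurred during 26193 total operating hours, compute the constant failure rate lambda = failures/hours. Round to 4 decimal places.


failures = 2
total_hours = 26193
lambda = 2 / 26193
lambda = 0.0001

0.0001


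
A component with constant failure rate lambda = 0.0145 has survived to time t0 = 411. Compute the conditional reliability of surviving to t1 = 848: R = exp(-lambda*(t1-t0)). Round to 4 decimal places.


lambda = 0.0145
t0 = 411, t1 = 848
t1 - t0 = 437
lambda * (t1-t0) = 0.0145 * 437 = 6.3365
R = exp(-6.3365)
R = 0.0018

0.0018


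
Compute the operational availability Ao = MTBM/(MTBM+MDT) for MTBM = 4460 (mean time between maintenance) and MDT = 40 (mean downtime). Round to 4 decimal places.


MTBM = 4460
MDT = 40
MTBM + MDT = 4500
Ao = 4460 / 4500
Ao = 0.9911

0.9911


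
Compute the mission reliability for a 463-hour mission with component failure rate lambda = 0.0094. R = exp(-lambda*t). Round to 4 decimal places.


lambda = 0.0094
mission_time = 463
lambda * t = 0.0094 * 463 = 4.3522
R = exp(-4.3522)
R = 0.0129

0.0129


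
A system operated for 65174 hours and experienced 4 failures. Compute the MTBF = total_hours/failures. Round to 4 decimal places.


total_hours = 65174
failures = 4
MTBF = 65174 / 4
MTBF = 16293.5

16293.5


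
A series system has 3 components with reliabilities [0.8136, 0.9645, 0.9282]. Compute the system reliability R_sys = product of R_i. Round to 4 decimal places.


Components: [0.8136, 0.9645, 0.9282]
After component 1 (R=0.8136): product = 0.8136
After component 2 (R=0.9645): product = 0.7847
After component 3 (R=0.9282): product = 0.7284
R_sys = 0.7284

0.7284


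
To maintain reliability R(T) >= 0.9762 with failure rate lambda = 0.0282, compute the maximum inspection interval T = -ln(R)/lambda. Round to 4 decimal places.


R_target = 0.9762
lambda = 0.0282
-ln(0.9762) = 0.0241
T = 0.0241 / 0.0282
T = 0.8542

0.8542


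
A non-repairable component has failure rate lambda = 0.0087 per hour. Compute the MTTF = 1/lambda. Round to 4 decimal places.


lambda = 0.0087
MTTF = 1 / 0.0087
MTTF = 114.9425

114.9425


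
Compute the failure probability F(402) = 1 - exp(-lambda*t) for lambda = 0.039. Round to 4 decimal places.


lambda = 0.039, t = 402
lambda * t = 15.678
exp(-15.678) = 0.0
F(t) = 1 - 0.0
F(t) = 1.0

1.0


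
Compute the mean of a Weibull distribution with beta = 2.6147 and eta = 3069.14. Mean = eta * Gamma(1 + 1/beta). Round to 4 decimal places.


beta = 2.6147, eta = 3069.14
1/beta = 0.3825
1 + 1/beta = 1.3825
Gamma(1.3825) = 0.8884
Mean = 3069.14 * 0.8884
Mean = 2726.5044

2726.5044


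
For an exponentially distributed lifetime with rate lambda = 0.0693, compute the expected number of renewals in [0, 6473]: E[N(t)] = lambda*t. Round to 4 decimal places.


lambda = 0.0693
t = 6473
E[N(t)] = lambda * t
E[N(t)] = 0.0693 * 6473
E[N(t)] = 448.5789

448.5789


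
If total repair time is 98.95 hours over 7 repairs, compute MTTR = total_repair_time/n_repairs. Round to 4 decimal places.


total_repair_time = 98.95
n_repairs = 7
MTTR = 98.95 / 7
MTTR = 14.1357

14.1357


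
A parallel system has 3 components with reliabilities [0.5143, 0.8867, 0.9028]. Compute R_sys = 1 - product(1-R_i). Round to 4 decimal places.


Components: [0.5143, 0.8867, 0.9028]
(1 - 0.5143) = 0.4857, running product = 0.4857
(1 - 0.8867) = 0.1133, running product = 0.055
(1 - 0.9028) = 0.0972, running product = 0.0053
Product of (1-R_i) = 0.0053
R_sys = 1 - 0.0053 = 0.9947

0.9947


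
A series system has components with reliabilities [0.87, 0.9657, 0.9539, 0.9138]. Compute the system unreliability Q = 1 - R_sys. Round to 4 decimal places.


Components: [0.87, 0.9657, 0.9539, 0.9138]
After component 1: product = 0.87
After component 2: product = 0.8402
After component 3: product = 0.8014
After component 4: product = 0.7323
R_sys = 0.7323
Q = 1 - 0.7323 = 0.2677

0.2677


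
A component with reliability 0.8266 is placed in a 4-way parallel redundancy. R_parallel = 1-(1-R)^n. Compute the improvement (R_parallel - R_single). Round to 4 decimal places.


R_single = 0.8266, n = 4
1 - R_single = 0.1734
(1 - R_single)^n = 0.1734^4 = 0.0009
R_parallel = 1 - 0.0009 = 0.9991
Improvement = 0.9991 - 0.8266
Improvement = 0.1725

0.1725


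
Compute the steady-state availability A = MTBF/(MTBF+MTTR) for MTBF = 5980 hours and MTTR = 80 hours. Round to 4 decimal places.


MTBF = 5980
MTTR = 80
MTBF + MTTR = 6060
A = 5980 / 6060
A = 0.9868

0.9868


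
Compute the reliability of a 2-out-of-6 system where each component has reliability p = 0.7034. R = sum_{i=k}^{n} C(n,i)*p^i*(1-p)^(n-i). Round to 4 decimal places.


k = 2, n = 6, p = 0.7034
i=2: C(6,2)=15 * 0.7034^2 * 0.2966^4 = 0.0574
i=3: C(6,3)=20 * 0.7034^3 * 0.2966^3 = 0.1816
i=4: C(6,4)=15 * 0.7034^4 * 0.2966^2 = 0.323
i=5: C(6,5)=6 * 0.7034^5 * 0.2966^1 = 0.3064
i=6: C(6,6)=1 * 0.7034^6 * 0.2966^0 = 0.1211
R = sum of terms = 0.9896

0.9896


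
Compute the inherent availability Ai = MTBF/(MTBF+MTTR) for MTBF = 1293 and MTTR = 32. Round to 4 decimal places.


MTBF = 1293
MTTR = 32
MTBF + MTTR = 1325
Ai = 1293 / 1325
Ai = 0.9758

0.9758


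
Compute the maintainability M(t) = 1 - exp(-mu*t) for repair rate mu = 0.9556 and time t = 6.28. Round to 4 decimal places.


mu = 0.9556, t = 6.28
mu * t = 0.9556 * 6.28 = 6.0012
exp(-6.0012) = 0.0025
M(t) = 1 - 0.0025
M(t) = 0.9975

0.9975


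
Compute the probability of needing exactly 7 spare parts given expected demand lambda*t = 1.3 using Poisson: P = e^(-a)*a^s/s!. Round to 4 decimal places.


a = 1.3, s = 7
e^(-a) = e^(-1.3) = 0.2725
a^s = 1.3^7 = 6.2749
s! = 5040
P = 0.2725 * 6.2749 / 5040
P = 0.0003

0.0003


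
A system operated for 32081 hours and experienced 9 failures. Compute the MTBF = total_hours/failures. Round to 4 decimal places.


total_hours = 32081
failures = 9
MTBF = 32081 / 9
MTBF = 3564.5556

3564.5556


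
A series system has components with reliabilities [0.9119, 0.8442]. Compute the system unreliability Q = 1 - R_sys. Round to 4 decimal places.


Components: [0.9119, 0.8442]
After component 1: product = 0.9119
After component 2: product = 0.7698
R_sys = 0.7698
Q = 1 - 0.7698 = 0.2302

0.2302


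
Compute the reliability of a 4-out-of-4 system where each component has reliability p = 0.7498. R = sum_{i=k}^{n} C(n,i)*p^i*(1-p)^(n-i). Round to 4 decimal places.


k = 4, n = 4, p = 0.7498
i=4: C(4,4)=1 * 0.7498^4 * 0.2502^0 = 0.3161
R = sum of terms = 0.3161

0.3161


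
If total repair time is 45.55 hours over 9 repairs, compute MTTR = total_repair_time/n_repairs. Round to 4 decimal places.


total_repair_time = 45.55
n_repairs = 9
MTTR = 45.55 / 9
MTTR = 5.0611

5.0611


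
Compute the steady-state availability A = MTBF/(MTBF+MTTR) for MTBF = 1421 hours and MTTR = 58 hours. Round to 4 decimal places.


MTBF = 1421
MTTR = 58
MTBF + MTTR = 1479
A = 1421 / 1479
A = 0.9608

0.9608


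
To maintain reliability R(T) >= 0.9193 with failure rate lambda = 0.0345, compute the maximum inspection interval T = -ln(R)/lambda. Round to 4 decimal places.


R_target = 0.9193
lambda = 0.0345
-ln(0.9193) = 0.0841
T = 0.0841 / 0.0345
T = 2.4389

2.4389


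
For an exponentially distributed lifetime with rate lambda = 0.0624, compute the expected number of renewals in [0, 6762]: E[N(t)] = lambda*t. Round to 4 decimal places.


lambda = 0.0624
t = 6762
E[N(t)] = lambda * t
E[N(t)] = 0.0624 * 6762
E[N(t)] = 421.9488

421.9488


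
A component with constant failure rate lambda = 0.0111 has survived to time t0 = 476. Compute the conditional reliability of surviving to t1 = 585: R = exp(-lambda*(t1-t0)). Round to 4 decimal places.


lambda = 0.0111
t0 = 476, t1 = 585
t1 - t0 = 109
lambda * (t1-t0) = 0.0111 * 109 = 1.2099
R = exp(-1.2099)
R = 0.2982

0.2982


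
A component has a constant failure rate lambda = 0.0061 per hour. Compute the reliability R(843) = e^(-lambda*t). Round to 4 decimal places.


lambda = 0.0061
t = 843
lambda * t = 5.1423
R(t) = e^(-5.1423)
R(t) = 0.0058

0.0058


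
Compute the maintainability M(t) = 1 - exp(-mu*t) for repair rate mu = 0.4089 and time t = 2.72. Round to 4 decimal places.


mu = 0.4089, t = 2.72
mu * t = 0.4089 * 2.72 = 1.1122
exp(-1.1122) = 0.3288
M(t) = 1 - 0.3288
M(t) = 0.6712

0.6712


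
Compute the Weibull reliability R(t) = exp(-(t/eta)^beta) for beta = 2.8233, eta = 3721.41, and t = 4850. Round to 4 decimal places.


beta = 2.8233, eta = 3721.41, t = 4850
t/eta = 4850 / 3721.41 = 1.3033
(t/eta)^beta = 1.3033^2.8233 = 2.1124
R(t) = exp(-2.1124)
R(t) = 0.1209

0.1209


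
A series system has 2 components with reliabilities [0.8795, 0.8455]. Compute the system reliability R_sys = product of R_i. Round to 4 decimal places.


Components: [0.8795, 0.8455]
After component 1 (R=0.8795): product = 0.8795
After component 2 (R=0.8455): product = 0.7436
R_sys = 0.7436

0.7436
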